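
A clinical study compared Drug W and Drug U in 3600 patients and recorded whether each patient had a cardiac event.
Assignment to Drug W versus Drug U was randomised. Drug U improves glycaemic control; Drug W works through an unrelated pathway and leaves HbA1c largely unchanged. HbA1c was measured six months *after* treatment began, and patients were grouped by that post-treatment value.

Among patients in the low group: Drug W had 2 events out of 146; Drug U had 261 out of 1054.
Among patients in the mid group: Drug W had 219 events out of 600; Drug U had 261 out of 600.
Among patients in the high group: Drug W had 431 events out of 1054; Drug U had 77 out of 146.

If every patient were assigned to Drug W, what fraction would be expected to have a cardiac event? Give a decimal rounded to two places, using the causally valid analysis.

Within every HbA1c level Drug W has the lower rate, yet pooled Drug U does — Simpson's reversal.
HbA1c is downstream of the drug. One should not condition on a consequence of treatment, so the overall rates are the right comparison.
So P(outcome | do(Drug W)) is just the pooled rate for Drug W: 652/1800 = 0.362.

0.36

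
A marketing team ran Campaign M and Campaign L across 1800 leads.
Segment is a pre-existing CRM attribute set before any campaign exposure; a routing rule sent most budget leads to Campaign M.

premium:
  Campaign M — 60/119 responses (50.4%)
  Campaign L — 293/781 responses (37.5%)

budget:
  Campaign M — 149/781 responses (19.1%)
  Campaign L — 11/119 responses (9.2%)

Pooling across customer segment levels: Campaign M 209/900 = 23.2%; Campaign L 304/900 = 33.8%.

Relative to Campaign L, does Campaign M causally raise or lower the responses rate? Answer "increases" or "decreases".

Within every customer segment level Campaign M has the higher rate, yet pooled Campaign L does — Simpson's reversal.
The imbalance in customer segment arose from how leads were allocated, not from anything the campaign did; and customer segment independently affects the outcome. The pooled gap is confounded — condition on customer segment.
Within each level — premium: 50.4% vs 37.5%; budget: 19.1% vs 9.2% — Campaign M is higher every time.

increases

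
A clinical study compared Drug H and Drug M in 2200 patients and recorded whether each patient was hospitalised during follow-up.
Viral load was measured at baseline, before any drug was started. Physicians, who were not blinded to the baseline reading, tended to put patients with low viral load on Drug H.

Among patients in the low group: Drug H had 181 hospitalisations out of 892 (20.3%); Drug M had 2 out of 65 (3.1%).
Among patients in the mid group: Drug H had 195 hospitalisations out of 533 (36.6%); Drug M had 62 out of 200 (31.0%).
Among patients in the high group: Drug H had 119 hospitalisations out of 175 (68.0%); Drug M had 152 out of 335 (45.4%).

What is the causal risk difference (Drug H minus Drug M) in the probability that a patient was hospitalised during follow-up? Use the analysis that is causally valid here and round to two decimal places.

Viral load satisfies the back-door criterion: it is not a descendant of the drug, and it blocks the spurious path from drug to outcome. Adjusting for it (i.e., using the within-viral load rates) gives the causal effect.
Adjusting over the population distribution of viral load: 0.435·(0.203−0.031) + 0.333·(0.366−0.310) + 0.232·(0.680−0.454) = +0.146.

+0.15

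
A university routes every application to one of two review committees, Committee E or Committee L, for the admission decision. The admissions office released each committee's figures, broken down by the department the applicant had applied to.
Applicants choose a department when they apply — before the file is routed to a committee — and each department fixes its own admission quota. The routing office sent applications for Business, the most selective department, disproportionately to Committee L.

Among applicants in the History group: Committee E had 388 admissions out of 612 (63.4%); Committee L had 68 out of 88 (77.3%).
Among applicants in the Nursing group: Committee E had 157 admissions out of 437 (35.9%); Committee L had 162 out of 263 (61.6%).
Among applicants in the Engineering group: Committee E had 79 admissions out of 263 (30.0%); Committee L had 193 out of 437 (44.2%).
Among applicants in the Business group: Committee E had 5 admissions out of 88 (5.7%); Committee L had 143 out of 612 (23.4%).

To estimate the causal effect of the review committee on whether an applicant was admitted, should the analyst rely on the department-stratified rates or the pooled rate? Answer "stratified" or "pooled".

stratified

The department-specific comparison favours Committee L throughout, but the pooled figures favour Committee E. The question is whether to condition on department.
Nothing the review committee does changes department; the imbalance is an allocation artefact. With department also predicting the outcome, the pooled figure is confounded, and the within-stratum comparison is the causal one.
Within each level — History: 63.4% vs 77.3%; Nursing: 35.9% vs 61.6%; Engineering: 30.0% vs 44.2%; Business: 5.7% vs 23.4% — Committee L is higher every time.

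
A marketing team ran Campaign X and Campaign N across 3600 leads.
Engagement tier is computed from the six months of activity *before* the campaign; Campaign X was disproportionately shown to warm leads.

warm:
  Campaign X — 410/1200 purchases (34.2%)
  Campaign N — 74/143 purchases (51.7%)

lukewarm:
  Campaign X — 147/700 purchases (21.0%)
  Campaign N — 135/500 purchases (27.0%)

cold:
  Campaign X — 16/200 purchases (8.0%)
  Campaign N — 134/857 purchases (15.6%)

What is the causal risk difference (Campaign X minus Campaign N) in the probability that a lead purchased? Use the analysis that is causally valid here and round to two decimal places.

-0.11

The engagement tier-specific comparison favours Campaign N throughout, but the pooled figures favour Campaign X. The question is whether to condition on engagement tier.
Since engagement tier is a pre-existing factor (not a product of the campaign) and it affects the outcome on its own, it is a confounder. The stratified rates, not the pooled rate, identify the causal effect.
Adjusting over the population distribution of engagement tier: 0.373·(0.342−0.517) + 0.333·(0.210−0.270) + 0.294·(0.080−0.156) = -0.108.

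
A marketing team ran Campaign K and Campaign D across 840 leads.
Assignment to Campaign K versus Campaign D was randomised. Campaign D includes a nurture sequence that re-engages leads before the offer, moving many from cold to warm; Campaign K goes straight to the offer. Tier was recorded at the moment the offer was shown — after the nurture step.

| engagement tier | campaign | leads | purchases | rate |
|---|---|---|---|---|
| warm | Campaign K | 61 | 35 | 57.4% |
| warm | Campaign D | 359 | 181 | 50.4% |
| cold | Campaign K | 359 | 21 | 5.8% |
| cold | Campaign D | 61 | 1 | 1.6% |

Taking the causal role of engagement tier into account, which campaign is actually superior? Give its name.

Campaign K is higher inside every engagement tier stratum but Campaign D is higher in aggregate. Whether to stratify depends on how engagement tier relates to the campaign.
Engagement tier is downstream of the campaign. One should not condition on a consequence of treatment, so the overall rates are the right comparison.
Pooled: Campaign K 13.3% vs Campaign D 43.3%; Campaign D is higher overall.

Campaign D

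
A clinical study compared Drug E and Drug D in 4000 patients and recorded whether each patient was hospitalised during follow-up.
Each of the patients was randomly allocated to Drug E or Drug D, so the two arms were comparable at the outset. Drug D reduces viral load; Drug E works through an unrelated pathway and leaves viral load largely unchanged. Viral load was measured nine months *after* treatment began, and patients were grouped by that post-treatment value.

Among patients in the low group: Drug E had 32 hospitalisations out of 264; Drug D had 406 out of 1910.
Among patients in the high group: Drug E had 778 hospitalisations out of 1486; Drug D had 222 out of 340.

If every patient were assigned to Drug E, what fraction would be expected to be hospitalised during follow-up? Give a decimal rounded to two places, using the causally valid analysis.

The stratified and pooled comparisons disagree (Drug E wins within each viral load; Drug D wins overall), so the answer turns on the causal role of viral load.
Viral load here is a post-treatment variable shaped by the drug; conditioning on it would introduce bias rather than remove it. The overall comparison is the causal one.
So P(outcome | do(Drug E)) is just the pooled rate for Drug E: 810/1750 = 0.463.

0.46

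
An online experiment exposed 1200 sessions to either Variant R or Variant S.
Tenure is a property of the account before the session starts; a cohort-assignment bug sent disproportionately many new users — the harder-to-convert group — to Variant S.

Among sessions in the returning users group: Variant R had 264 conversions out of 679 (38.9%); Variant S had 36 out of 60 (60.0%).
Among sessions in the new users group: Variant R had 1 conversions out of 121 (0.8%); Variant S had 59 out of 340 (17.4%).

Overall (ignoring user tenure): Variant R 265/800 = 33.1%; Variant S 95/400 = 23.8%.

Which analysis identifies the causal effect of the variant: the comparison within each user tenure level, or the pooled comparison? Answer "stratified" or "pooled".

stratified

The stratified and pooled comparisons disagree (Variant S wins within each user tenure; Variant R wins overall), so the answer turns on the causal role of user tenure.
User tenure differs across variants for reasons unrelated to any effect of the variant itself, and it separately predicts the outcome — a classic confounder. We must compare within user tenure levels.
Within each level — returning users: 38.9% vs 60.0%; new users: 0.8% vs 17.4% — Variant S is higher every time.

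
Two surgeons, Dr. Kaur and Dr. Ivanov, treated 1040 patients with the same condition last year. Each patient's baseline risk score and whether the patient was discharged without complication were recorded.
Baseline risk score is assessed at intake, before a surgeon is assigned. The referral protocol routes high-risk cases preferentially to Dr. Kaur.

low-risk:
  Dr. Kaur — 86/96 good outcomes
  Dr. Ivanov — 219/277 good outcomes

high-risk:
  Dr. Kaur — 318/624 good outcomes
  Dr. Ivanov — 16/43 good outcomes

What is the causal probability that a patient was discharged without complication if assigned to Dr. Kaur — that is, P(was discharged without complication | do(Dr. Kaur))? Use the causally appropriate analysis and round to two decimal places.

Baseline risk score is set before the surgeon has any effect — it is not caused by the surgeon — and it independently drives the outcome. That makes it a confounder, so the causal comparison is within baseline risk score levels.
Standardising Dr. Kaur to the population baseline risk score mix: 0.359·86/96 + 0.641·318/624 = 0.648.

0.65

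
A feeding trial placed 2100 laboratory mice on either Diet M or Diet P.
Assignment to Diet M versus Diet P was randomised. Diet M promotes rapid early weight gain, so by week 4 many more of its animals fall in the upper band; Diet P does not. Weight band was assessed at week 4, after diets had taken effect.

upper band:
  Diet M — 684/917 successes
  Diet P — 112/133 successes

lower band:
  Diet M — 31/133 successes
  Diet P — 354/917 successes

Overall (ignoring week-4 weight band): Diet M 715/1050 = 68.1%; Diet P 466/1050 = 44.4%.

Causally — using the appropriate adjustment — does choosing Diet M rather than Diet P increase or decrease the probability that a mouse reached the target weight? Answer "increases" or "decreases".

Diet P is higher inside every week-4 weight band stratum but Diet M is higher in aggregate. Whether to stratify depends on how week-4 weight band relates to the diet.
Week-4 weight band lies on the pathway diet → week-4 weight band → outcome, so adjusting for it blocks the indirect effect. For the total causal effect of diet, use the unadjusted pooled rates.
Pooled: Diet M 68.1% vs Diet P 44.4%; Diet M is higher overall.

increases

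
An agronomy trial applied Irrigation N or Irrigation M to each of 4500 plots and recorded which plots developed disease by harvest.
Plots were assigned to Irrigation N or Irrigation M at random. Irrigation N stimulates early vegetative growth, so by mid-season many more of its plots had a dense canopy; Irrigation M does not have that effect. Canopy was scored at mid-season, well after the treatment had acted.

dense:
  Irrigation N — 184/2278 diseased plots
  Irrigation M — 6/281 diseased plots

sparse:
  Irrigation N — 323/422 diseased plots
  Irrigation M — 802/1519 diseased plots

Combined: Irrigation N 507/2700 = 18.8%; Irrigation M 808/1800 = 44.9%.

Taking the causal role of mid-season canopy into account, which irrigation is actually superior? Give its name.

Because the irrigation influences mid-season canopy, mid-season canopy is a post-treatment mediator, not a confounder. Stratifying on it would bias the estimate; the causal effect is the crude pooled difference.
Pooled: Irrigation N 18.8% vs Irrigation M 44.9%; Irrigation N is lower overall.

Irrigation N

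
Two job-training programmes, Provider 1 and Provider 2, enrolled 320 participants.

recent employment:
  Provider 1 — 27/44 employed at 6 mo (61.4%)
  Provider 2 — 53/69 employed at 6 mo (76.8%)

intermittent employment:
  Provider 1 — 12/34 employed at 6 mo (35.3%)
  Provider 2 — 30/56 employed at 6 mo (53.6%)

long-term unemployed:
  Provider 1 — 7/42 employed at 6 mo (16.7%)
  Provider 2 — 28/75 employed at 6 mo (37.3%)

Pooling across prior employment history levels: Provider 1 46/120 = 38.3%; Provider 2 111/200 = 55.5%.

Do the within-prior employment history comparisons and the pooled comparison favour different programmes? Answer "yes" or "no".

Within each prior employment history level (recent employment 61.4% vs 76.8%; intermittent employment 35.3% vs 53.6%; long-term unemployed 16.7% vs 37.3%), Provider 2 has the higher rate every time. Pooled: 38.3% vs 55.5% — Provider 2 has the higher rate overall. They agree.

no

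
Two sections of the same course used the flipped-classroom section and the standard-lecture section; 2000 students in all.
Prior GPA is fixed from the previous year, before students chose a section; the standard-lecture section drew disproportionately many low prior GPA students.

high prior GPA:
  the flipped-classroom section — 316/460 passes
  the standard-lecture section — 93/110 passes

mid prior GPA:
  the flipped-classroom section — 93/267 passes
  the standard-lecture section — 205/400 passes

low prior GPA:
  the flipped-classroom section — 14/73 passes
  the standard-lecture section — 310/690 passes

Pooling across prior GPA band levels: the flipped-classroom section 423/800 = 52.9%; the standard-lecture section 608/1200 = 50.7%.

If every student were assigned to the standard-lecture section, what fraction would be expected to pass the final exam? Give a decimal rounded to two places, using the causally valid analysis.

Nothing the teaching method does changes prior GPA band; the imbalance is an allocation artefact. With prior GPA band also predicting the outcome, the pooled figure is confounded, and the within-stratum comparison is the causal one.
Standardising the standard-lecture section to the population prior GPA band mix: 0.285·93/110 + 0.334·205/400 + 0.382·310/690 = 0.583.

0.58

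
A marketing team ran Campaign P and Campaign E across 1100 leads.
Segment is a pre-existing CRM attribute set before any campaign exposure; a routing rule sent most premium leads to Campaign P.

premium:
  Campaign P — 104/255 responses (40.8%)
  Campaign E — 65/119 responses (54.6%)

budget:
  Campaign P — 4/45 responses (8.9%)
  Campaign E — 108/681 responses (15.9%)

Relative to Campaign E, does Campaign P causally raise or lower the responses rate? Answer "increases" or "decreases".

decreases

Nothing the campaign does changes customer segment; the imbalance is an allocation artefact. With customer segment also predicting the outcome, the pooled figure is confounded, and the within-stratum comparison is the causal one.
Within each level — premium: 40.8% vs 54.6%; budget: 8.9% vs 15.9% — Campaign E is higher every time.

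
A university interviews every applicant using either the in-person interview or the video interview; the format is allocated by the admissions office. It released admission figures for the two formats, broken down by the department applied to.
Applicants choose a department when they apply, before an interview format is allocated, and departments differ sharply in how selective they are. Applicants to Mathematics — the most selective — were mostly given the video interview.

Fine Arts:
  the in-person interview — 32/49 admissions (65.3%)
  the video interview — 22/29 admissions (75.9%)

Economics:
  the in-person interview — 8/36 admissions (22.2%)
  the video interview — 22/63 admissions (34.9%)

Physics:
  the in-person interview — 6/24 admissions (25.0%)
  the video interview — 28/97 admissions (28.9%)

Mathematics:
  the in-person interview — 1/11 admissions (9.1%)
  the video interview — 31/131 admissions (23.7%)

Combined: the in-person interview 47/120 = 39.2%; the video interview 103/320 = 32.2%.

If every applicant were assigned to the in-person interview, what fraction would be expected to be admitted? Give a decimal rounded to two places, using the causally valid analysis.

Nothing the interview format does changes department; the imbalance is an allocation artefact. With department also predicting the outcome, the pooled figure is confounded, and the within-stratum comparison is the causal one.
Standardising the in-person interview to the population department mix: 0.177·32/49 + 0.225·8/36 + 0.275·6/24 + 0.323·1/11 = 0.264.

0.26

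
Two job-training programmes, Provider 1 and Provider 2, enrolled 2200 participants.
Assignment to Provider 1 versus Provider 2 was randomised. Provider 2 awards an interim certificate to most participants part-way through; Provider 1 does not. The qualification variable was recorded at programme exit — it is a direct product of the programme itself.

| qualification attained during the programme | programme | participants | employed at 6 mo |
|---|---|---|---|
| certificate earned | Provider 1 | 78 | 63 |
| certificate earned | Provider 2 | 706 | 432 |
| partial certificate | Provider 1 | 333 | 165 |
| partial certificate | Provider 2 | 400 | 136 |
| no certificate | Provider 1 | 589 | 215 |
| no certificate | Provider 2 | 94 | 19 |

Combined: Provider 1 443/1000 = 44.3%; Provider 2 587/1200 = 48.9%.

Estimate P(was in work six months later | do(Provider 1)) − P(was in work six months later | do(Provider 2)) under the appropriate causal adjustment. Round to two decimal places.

-0.05

The distribution of qualification attained during the programme is itself part of what the programme does — it is an intermediate outcome. Holding it fixed would remove that part of the effect; the total effect is the pooled difference.
The causal difference is the pooled difference: 0.443 − 0.489 = -0.046.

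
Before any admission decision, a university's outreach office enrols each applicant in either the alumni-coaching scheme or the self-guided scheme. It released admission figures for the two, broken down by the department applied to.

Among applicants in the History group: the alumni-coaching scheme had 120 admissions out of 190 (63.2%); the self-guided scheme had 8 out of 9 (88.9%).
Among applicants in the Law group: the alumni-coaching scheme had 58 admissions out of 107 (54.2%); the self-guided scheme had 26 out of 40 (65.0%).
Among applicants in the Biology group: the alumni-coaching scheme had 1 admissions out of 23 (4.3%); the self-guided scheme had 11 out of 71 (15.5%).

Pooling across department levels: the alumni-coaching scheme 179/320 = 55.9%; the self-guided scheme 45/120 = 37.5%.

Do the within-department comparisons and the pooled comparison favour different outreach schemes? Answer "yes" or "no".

Within each department level (History 63.2% vs 88.9%; Law 54.2% vs 65.0%; Biology 4.3% vs 15.5%), the self-guided scheme has the higher rate every time. Pooled: 55.9% vs 37.5% — the alumni-coaching scheme has the higher rate overall. The two comparisons disagree.

yes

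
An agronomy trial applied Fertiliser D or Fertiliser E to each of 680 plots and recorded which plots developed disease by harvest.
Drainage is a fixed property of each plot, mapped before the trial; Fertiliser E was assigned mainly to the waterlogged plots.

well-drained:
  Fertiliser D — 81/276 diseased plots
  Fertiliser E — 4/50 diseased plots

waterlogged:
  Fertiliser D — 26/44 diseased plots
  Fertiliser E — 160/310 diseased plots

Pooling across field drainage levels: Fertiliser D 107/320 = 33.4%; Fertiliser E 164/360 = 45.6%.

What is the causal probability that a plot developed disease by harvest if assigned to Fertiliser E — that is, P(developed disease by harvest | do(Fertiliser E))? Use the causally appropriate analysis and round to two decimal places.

0.31

The stratified and pooled comparisons disagree (Fertiliser E wins within each field drainage; Fertiliser D wins overall), so the answer turns on the causal role of field drainage.
Nothing the fertiliser does changes field drainage; the imbalance is an allocation artefact. With field drainage also predicting the outcome, the pooled figure is confounded, and the within-stratum comparison is the causal one.
Standardising Fertiliser E to the population field drainage mix: 0.479·4/50 + 0.521·160/310 = 0.307.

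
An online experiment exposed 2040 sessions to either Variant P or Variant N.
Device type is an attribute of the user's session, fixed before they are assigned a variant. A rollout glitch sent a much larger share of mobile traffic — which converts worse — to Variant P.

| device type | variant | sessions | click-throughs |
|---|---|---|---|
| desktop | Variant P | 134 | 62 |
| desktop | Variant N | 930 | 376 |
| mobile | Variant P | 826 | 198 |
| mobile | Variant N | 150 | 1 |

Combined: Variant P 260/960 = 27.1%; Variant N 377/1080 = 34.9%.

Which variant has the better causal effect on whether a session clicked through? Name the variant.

Variant P is higher inside every device type stratum but Variant N is higher in aggregate. Whether to stratify depends on how device type relates to the variant.
Here device type is a common cause — it drives both which variant a case falls under and the outcome. The crude comparison mixes populations; the stratum-specific rates are the causally relevant ones.
Within each level — desktop: 46.3% vs 40.4%; mobile: 24.0% vs 0.7% — Variant P is higher every time.

Variant P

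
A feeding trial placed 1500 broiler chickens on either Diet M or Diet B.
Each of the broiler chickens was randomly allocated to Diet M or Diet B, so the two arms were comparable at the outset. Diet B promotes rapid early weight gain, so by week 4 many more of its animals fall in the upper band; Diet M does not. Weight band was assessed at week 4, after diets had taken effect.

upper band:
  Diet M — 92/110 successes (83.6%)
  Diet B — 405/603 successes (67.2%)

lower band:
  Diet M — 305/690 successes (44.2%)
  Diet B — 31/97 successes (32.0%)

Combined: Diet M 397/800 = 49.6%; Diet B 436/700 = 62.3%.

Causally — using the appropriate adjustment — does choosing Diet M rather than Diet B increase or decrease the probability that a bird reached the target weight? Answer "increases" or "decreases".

decreases

Week-4 weight band is downstream of the diet. One should not condition on a consequence of treatment, so the overall rates are the right comparison.
Pooled: Diet M 49.6% vs Diet B 62.3%; Diet B is higher overall.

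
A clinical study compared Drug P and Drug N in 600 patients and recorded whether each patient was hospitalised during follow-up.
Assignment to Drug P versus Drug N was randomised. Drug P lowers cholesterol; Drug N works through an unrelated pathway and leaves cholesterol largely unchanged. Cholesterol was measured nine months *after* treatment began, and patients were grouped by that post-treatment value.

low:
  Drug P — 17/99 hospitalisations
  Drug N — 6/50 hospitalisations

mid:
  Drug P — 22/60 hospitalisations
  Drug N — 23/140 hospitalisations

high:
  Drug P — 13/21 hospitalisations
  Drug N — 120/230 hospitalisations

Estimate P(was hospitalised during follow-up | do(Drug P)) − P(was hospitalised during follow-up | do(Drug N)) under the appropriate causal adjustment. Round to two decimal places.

The cholesterol-specific comparison favours Drug N throughout, but the pooled figures favour Drug P. The question is whether to condition on cholesterol.
The distribution of cholesterol is itself part of what the drug does — it is an intermediate outcome. Holding it fixed would remove that part of the effect; the total effect is the pooled difference.
The causal difference is the pooled difference: 0.289 − 0.355 = -0.066.

-0.07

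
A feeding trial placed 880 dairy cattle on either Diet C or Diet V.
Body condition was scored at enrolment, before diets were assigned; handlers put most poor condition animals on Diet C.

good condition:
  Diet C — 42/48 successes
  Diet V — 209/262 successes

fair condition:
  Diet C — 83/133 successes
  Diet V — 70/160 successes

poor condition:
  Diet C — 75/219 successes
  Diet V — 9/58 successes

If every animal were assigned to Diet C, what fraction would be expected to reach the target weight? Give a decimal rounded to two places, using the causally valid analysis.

Within every starting body condition level Diet C has the higher rate, yet pooled Diet V does — Simpson's reversal.
The imbalance in starting body condition arose from how dairy cattle were allocated, not from anything the diet did; and starting body condition independently affects the outcome. The pooled gap is confounded — condition on starting body condition.
Standardising Diet C to the population starting body condition mix: 0.352·42/48 + 0.333·83/133 + 0.315·75/219 = 0.624.

0.62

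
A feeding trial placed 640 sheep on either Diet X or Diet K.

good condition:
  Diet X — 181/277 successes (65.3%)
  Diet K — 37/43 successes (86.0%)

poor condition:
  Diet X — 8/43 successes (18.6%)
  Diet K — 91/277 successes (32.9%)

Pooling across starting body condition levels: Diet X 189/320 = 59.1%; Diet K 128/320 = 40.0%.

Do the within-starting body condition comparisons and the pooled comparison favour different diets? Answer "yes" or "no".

Within each starting body condition level (good condition 65.3% vs 86.0%; poor condition 18.6% vs 32.9%), Diet K has the higher rate every time. Pooled: 59.1% vs 40.0% — Diet X has the higher rate overall. The two comparisons disagree.

yes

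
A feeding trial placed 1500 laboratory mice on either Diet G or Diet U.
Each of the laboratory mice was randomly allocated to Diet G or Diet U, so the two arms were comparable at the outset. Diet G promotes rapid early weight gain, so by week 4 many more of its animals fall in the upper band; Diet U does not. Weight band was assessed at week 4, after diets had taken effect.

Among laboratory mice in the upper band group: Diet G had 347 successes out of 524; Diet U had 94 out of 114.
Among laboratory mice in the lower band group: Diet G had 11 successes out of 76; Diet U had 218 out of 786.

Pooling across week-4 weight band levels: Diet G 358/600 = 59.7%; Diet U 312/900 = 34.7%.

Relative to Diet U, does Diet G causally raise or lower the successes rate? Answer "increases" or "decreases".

increases

Week-4 weight band here is a post-treatment variable shaped by the diet; conditioning on it would introduce bias rather than remove it. The overall comparison is the causal one.
Pooled: Diet G 59.7% vs Diet U 34.7%; Diet G is higher overall.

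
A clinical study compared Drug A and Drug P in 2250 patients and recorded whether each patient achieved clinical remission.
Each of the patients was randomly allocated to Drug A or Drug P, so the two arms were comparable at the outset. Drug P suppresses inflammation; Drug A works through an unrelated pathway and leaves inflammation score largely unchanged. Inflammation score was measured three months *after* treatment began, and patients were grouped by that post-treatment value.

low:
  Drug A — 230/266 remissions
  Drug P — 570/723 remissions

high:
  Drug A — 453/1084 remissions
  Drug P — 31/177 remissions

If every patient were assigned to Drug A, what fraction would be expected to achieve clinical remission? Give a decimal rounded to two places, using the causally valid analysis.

Drug A is higher inside every inflammation score stratum but Drug P is higher in aggregate. Whether to stratify depends on how inflammation score relates to the drug.
Inflammation score lies on the pathway drug → inflammation score → outcome, so adjusting for it blocks the indirect effect. For the total causal effect of drug, use the unadjusted pooled rates.
So P(outcome | do(Drug A)) is just the pooled rate for Drug A: 683/1350 = 0.506.

0.51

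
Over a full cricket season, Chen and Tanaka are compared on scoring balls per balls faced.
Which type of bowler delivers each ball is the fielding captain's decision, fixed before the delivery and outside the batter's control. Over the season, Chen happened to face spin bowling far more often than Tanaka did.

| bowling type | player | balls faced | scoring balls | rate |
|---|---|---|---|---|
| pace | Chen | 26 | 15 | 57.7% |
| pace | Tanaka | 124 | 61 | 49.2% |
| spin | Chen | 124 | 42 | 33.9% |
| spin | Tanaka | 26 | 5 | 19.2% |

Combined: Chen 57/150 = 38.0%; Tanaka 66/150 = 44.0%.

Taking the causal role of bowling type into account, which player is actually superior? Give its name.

Since bowling type is a pre-existing factor (not a product of the player) and it affects the outcome on its own, it is a confounder. The stratified rates, not the pooled rate, identify the causal effect.
Within each level — pace: 57.7% vs 49.2%; spin: 33.9% vs 19.2% — Chen is higher every time.

Chen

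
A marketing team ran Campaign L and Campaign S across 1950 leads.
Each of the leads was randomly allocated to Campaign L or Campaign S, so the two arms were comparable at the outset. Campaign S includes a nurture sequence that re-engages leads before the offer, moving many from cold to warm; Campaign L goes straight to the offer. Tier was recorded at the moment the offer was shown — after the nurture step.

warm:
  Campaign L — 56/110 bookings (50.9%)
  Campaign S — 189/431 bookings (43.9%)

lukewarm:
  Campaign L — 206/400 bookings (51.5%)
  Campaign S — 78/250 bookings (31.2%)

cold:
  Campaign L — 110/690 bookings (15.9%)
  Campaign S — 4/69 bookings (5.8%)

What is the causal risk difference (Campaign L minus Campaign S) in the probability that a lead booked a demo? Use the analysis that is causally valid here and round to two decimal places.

-0.05

Engagement tier is recorded after the campaign and is itself shifted by it — it sits on the causal path from campaign to outcome. Conditioning on a mediator would strip out part of the effect we want; the pooled comparison gives the total causal effect.
The causal difference is the pooled difference: 0.310 − 0.361 = -0.051.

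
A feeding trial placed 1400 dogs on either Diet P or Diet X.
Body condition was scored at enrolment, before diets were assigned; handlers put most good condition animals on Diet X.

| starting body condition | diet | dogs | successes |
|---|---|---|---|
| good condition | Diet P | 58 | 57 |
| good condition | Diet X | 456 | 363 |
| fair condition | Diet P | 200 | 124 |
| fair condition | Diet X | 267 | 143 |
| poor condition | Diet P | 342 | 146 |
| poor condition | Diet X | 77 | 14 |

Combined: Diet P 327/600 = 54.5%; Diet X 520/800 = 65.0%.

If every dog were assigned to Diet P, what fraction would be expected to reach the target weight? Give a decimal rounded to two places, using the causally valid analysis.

Starting body condition is set before the diet has any effect — it is not caused by the diet — and it independently drives the outcome. That makes it a confounder, so the causal comparison is within starting body condition levels.
Standardising Diet P to the population starting body condition mix: 0.367·57/58 + 0.334·124/200 + 0.299·146/342 = 0.695.

0.70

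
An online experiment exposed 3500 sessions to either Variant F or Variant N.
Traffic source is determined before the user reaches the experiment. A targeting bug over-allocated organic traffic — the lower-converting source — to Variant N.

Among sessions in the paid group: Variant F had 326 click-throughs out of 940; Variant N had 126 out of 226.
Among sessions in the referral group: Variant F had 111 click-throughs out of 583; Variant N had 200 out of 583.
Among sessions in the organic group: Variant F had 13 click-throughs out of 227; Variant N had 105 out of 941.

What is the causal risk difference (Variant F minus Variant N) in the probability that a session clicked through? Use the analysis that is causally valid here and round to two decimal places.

Traffic source is set before the variant has any effect — it is not caused by the variant — and it independently drives the outcome. That makes it a confounder, so the causal comparison is within traffic source levels.
Adjusting over the population distribution of traffic source: 0.333·(0.347−0.558) + 0.333·(0.190−0.343) + 0.334·(0.057−0.112) = -0.139.

-0.14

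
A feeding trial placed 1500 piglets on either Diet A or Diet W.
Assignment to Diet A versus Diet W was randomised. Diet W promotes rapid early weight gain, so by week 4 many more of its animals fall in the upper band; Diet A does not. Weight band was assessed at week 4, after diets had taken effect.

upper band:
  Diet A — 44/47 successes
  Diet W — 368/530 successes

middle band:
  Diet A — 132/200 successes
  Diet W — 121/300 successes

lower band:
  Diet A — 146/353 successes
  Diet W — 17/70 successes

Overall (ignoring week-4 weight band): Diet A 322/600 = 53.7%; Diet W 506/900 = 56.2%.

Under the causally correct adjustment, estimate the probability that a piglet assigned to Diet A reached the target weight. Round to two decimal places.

0.54

Week-4 weight band lies on the pathway diet → week-4 weight band → outcome, so adjusting for it blocks the indirect effect. For the total causal effect of diet, use the unadjusted pooled rates.
So P(outcome | do(Diet A)) is just the pooled rate for Diet A: 322/600 = 0.537.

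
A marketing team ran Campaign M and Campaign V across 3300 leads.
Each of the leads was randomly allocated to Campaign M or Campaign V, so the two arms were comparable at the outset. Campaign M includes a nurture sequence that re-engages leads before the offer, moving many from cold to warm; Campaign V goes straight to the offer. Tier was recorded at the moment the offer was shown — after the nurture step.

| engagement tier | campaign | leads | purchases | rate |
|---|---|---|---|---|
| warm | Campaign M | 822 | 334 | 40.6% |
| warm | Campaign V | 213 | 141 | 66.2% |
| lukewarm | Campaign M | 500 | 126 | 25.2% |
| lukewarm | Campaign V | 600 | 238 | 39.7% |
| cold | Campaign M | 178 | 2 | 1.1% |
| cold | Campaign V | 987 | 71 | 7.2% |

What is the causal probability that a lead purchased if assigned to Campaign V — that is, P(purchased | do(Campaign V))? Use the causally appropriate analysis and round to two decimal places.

The engagement tier-specific comparison favours Campaign V throughout, but the pooled figures favour Campaign M. The question is whether to condition on engagement tier.
Engagement tier here is a post-treatment variable shaped by the campaign; conditioning on it would introduce bias rather than remove it. The overall comparison is the causal one.
So P(outcome | do(Campaign V)) is just the pooled rate for Campaign V: 450/1800 = 0.250.

0.25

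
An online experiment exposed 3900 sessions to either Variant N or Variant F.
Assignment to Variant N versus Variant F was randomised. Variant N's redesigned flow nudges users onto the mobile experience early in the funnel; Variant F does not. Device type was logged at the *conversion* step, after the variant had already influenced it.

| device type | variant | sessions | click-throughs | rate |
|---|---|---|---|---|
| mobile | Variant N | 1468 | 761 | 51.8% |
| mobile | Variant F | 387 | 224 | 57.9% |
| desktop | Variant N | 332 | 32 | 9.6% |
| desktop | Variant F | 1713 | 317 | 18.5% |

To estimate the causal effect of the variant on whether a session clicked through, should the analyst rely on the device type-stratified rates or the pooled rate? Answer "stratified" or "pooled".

pooled

The stratified and pooled comparisons disagree (Variant F wins within each device type; Variant N wins overall), so the answer turns on the causal role of device type.
Because the variant influences device type, device type is a post-treatment mediator, not a confounder. Stratifying on it would bias the estimate; the causal effect is the crude pooled difference.
Pooled: Variant N 44.1% vs Variant F 25.8%; Variant N is higher overall.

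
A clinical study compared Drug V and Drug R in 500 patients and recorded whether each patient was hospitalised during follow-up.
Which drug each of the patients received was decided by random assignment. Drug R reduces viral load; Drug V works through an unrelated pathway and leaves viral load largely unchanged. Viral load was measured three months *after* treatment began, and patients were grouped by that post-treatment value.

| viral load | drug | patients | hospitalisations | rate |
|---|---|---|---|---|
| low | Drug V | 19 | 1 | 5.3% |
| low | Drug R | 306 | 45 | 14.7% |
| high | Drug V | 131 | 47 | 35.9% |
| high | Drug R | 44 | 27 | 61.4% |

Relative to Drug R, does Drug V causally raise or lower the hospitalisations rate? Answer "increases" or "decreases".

increases

The distribution of viral load is itself part of what the drug does — it is an intermediate outcome. Holding it fixed would remove that part of the effect; the total effect is the pooled difference.
Pooled: Drug V 32.0% vs Drug R 20.6%; Drug R is lower overall.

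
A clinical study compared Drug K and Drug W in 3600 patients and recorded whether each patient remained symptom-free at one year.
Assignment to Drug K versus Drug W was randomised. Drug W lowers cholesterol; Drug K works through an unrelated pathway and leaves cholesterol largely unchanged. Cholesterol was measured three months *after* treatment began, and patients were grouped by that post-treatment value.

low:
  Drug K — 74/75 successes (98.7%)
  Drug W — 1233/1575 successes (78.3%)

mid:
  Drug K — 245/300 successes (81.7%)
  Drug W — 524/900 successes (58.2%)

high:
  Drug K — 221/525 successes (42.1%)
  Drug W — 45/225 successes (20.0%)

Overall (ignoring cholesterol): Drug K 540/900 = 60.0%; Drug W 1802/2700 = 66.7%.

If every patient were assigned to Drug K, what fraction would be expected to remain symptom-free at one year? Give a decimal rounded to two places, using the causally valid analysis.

0.60

Cholesterol is recorded after the drug and is itself shifted by it — it sits on the causal path from drug to outcome. Conditioning on a mediator would strip out part of the effect we want; the pooled comparison gives the total causal effect.
So P(outcome | do(Drug K)) is just the pooled rate for Drug K: 540/900 = 0.600.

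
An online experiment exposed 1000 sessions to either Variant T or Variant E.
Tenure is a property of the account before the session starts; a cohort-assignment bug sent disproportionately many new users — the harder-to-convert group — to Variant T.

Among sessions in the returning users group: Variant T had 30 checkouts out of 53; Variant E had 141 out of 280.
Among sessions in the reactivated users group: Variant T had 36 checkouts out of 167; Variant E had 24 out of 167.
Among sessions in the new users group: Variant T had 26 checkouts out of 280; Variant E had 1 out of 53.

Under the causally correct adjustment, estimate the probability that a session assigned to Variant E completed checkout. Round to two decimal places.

User tenure satisfies the back-door criterion: it is not a descendant of the variant, and it blocks the spurious path from variant to outcome. Adjusting for it (i.e., using the within-user tenure rates) gives the causal effect.
Standardising Variant E to the population user tenure mix: 0.333·141/280 + 0.334·24/167 + 0.333·1/53 = 0.222.

0.22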